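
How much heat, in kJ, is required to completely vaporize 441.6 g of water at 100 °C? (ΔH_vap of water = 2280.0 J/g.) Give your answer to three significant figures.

q = m × ΔH_vap = 441.6 × 2280.0 = 1007000 J = 1010 kJ

q = 1010 kJ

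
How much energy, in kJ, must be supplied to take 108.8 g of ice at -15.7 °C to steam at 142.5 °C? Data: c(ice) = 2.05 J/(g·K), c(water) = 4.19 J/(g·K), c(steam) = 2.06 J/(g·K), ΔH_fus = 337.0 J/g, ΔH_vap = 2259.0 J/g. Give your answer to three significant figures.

q = 341 kJ

q1 (heat ice -15.7→0.0 °C): 108.8 × 2.05 × 15.7 = 3502 J
q2 (melt at 0 °C): 108.8 × 337.0 = 36666 J
q3 (heat water 0.0→100.0 °C): 108.8 × 4.19 × 100.0 = 45587 J
q4 (vaporize at 100 °C): 108.8 × 2259.0 = 245779 J
q5 (heat steam 100.0→142.5 °C): 108.8 × 2.06 × 42.5 = 9525 J
Total: 3502 + 36666 + 45587 + 245779 + 9525 = 341059 J = 341 kJ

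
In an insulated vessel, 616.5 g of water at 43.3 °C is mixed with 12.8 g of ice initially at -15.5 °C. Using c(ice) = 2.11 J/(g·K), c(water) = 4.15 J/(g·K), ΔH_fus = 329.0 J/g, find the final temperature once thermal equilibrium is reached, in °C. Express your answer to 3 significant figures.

T_f = 40.6 °C

Heat to bring ice to 0 °C and melt it: q₁ = 12.8×2.11×15.5 + 12.8×329.0 = 4629.8 J
Heat the water can supply cooling to 0 °C: 616.5×4.15×43.3 = 110782 J > q₁, so all ice melts.
Energy balance: 616.5×4.15×(43.3 − T) = 4629.8 + 12.8×4.15×(T − 0)
2558.475(43.3 − T) = 4629.8 + 53.12 T
110782 − 4629.8 = 2611.595 T
T = 106152.2 / 2611.595 = 40.647 °C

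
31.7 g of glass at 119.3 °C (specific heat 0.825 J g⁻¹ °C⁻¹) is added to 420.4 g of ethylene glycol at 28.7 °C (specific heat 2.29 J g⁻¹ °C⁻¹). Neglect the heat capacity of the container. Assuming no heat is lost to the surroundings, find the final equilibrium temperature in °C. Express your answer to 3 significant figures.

T_f = 31.1 °C

Heat lost by glass = heat gained by ethylene glycol.
(31.7)(0.825)(119.3 − T) = (420.4)(2.29)(T − 28.7)
26.1525 (119.3 − T) = 962.716 (T − 28.7)
3120.0 − 26.1525 T = 962.716 T − 27630
30750.0 = 988.8685 T
T = 31.10 °C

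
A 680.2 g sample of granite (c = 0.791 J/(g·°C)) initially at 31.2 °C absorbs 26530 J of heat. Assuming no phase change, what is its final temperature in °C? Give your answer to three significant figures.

T_f = 80.5 °C

ΔT = q / (m c) = 26530 / (680.2 × 0.791) = 49.31 °C
T_f = 31.2 + 49.31 = 80.51 °C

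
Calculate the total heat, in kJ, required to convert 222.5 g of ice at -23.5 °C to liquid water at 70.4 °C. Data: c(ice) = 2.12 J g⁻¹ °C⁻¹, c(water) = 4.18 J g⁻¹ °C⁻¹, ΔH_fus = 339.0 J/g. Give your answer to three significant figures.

q = 152 kJ

q1 (heat ice -23.5→0.0 °C): 222.5 × 2.12 × 23.5 = 11085 J
q2 (melt at 0 °C): 222.5 × 339.0 = 75428 J
q3 (heat water 0.0→70.4 °C): 222.5 × 4.18 × 70.4 = 65476 J
Total: 11085 + 75428 + 65476 = 151989 J = 152 kJ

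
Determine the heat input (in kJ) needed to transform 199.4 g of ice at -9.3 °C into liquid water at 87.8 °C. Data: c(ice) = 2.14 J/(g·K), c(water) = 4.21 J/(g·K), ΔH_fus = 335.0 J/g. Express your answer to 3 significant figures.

q1 (heat ice -9.3→0.0 °C): 199.4 × 2.14 × 9.3 = 3968 J
q2 (melt at 0 °C): 199.4 × 335.0 = 66799 J
q3 (heat water 0.0→87.8 °C): 199.4 × 4.21 × 87.8 = 73706 J
Total: 3968 + 66799 + 73706 = 144473 J = 144 kJ

q = 144 kJ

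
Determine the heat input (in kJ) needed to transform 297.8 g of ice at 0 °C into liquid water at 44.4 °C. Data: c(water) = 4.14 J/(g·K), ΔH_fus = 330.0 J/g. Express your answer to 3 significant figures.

q1 (melt at 0 °C): 297.8 × 330.0 = 98274 J
q2 (heat water 0.0→44.4 °C): 297.8 × 4.14 × 44.4 = 54740 J
Total: 98274 + 54740 = 153014 J = 153 kJ

q = 153 kJ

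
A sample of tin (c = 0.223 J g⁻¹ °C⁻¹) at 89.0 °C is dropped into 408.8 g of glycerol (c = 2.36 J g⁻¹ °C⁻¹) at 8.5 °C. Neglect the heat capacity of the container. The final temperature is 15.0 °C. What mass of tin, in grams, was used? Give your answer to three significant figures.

q_gained = (408.8 × 2.36) × (15.0 − 8.5) = 6271 J
q_lost = m × 0.223 × (89.0 − 15.0) = 16.502 m
m = 6271 / 16.502 = 380 g

m = 380 g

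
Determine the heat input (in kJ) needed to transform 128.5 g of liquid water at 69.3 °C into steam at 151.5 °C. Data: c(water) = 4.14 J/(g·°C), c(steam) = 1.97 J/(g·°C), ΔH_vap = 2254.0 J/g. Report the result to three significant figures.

q1 (heat water 69.3→100.0 °C): 128.5 × 4.14 × 30.7 = 16332 J
q2 (vaporize at 100 °C): 128.5 × 2254.0 = 289639 J
q3 (heat steam 100.0→151.5 °C): 128.5 × 1.97 × 51.5 = 13037 J
Total: 16332 + 289639 + 13037 = 319008 J = 319 kJ

q = 319 kJ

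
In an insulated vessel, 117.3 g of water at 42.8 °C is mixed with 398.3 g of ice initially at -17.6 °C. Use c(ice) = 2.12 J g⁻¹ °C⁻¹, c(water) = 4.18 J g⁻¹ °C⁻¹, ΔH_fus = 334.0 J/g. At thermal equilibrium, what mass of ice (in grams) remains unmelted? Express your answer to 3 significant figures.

Heat to warm all ice to 0 °C: 398.3×2.12×17.6 = 14861 J
Heat released by water cooling to 0 °C: 117.3×4.18×42.8 = 20985 J
20985 J < 14861 + 398.3×334.0 = 147893.2 J, so not all ice melts; final T = 0 °C.
Heat left for melting: 20985 − 14861 = 6124 J
Mass melted = 6124 / 334.0 = 18.34 g
Ice remaining = 398.3 − 18.34 = 379.96 g

m_ice remaining = 380 g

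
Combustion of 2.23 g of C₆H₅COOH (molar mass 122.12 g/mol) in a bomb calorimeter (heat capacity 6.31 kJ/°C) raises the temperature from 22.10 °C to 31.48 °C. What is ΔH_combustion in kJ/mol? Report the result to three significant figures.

ΔH = -3240 kJ/mol

ΔT = 31.48 − 22.10 = 9.38 °C
q_cal = C_cal × ΔT = 6.31 × 9.38 = 59.1878 kJ
n = 2.23 / 122.12 = 0.01826 mol
q_rxn = −q_cal = -59.1878 kJ
ΔH = -59.1878 / 0.01826 = -3241 kJ/mol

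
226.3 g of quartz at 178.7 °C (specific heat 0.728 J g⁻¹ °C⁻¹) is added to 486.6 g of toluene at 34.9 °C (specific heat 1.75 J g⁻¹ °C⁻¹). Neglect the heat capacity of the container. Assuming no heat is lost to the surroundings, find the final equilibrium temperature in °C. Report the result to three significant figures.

T_f = 58.2 °C

Heat lost by quartz = heat gained by toluene.
(226.3)(0.728)(178.7 − T) = (486.6)(1.75)(T − 34.9)
164.7464 (178.7 − T) = 851.55 (T − 34.9)
29440 − 164.7464 T = 851.55 T − 29719
59159 = 1016.2964 T
T = 58.21 °C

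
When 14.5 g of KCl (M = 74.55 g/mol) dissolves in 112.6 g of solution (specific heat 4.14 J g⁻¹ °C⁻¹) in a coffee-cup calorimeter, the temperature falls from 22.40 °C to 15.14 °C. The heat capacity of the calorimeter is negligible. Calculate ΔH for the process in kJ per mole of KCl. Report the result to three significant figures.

ΔH = 17.4 kJ/mol

|ΔT| = |15.14 − 22.40| = 7.26 °C
|q_surr| = (112.6 × 4.14) × 7.26 = 466.164 × 7.26 = 3384 J
n(KCl) = 14.5 / 74.55 = 0.1945 mol
Temperature fell, so q_rxn = +|q_surr| = 3.384 kJ
ΔH = q_rxn / n = 17.40 kJ/mol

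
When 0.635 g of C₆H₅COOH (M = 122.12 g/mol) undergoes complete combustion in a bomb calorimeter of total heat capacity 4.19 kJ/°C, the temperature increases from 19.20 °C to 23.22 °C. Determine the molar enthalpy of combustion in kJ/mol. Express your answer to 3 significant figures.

ΔT = 23.22 − 19.20 = 4.02 °C
q_cal = C_cal × ΔT = 4.19 × 4.02 = 16.8438 kJ
n = 0.635 / 122.12 = 0.005200 mol
q_rxn = −q_cal = -16.8438 kJ
ΔH = -16.8438 / 0.005200 = -3239 kJ/mol

ΔH = -3240 kJ/mol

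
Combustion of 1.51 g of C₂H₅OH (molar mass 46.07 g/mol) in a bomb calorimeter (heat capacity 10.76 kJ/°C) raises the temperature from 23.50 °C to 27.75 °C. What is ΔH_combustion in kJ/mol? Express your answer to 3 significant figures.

ΔH = -1400 kJ/mol

ΔT = 27.75 − 23.50 = 4.25 °C
q_cal = C_cal × ΔT = 10.76 × 4.25 = 45.73 kJ
n = 1.51 / 46.07 = 0.03278 mol
q_rxn = −q_cal = -45.73 kJ
ΔH = -45.73 / 0.03278 = -1395 kJ/mol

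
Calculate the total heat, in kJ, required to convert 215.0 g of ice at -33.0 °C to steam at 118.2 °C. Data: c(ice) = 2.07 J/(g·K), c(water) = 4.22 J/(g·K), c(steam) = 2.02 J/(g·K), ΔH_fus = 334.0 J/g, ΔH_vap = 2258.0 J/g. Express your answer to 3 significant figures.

q1 (heat ice -33.0→0.0 °C): 215.0 × 2.07 × 33.0 = 14687 J
q2 (melt at 0 °C): 215.0 × 334.0 = 71810 J
q3 (heat water 0.0→100.0 °C): 215.0 × 4.22 × 100.0 = 90730 J
q4 (vaporize at 100 °C): 215.0 × 2258.0 = 485470 J
q5 (heat steam 100.0→118.2 °C): 215.0 × 2.02 × 18.2 = 7904 J
Total: 14687 + 71810 + 90730 + 485470 + 7904 = 670601 J = 671 kJ

q = 671 kJ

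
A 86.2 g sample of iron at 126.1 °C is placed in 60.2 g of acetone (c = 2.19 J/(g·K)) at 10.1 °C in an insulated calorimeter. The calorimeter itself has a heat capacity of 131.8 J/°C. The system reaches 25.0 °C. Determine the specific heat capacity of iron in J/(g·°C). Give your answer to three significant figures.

q_gained = (60.2 × 2.19 + 131.8) × (25.0 − 10.1) = 3928 J
q_lost = 86.2 × c × (126.1 − 25.0) = 8714.82 c
Set equal: c = 3928 / 8714.82 = 0.451 J/(g·°C)

c = 0.451 J/(g·°C)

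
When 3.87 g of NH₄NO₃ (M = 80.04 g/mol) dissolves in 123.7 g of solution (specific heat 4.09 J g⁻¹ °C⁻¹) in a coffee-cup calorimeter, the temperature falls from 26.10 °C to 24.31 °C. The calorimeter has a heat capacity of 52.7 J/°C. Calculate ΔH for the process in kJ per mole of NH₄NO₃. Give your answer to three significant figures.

|ΔT| = |24.31 − 26.10| = 1.79 °C
|q_surr| = (123.7 × 4.09 + 52.7) × 1.79 = 558.633 × 1.79 = 1000 J
n(NH₄NO₃) = 3.87 / 80.04 = 0.04835 mol
Temperature fell, so q_rxn = +|q_surr| = 1.000 kJ
ΔH = q_rxn / n = 20.68 kJ/mol

ΔH = 20.7 kJ/mol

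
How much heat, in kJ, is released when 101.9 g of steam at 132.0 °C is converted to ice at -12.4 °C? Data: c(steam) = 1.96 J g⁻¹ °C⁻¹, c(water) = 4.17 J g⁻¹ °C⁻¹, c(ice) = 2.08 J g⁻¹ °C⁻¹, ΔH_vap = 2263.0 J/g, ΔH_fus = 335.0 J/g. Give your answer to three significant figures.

q = 316 kJ

q1 (cool steam 132.0→100 °C): 101.9 × 1.96 × 32.0 = 6391 J
q2 (condense at 100 °C): 101.9 × 2263.0 = 230600 J
q3 (cool water 100→0 °C): 101.9 × 4.17 × 100.0 = 42492 J
q4 (freeze at 0 °C): 101.9 × 335.0 = 34137 J
q5 (cool ice 0→-12.4 °C): 101.9 × 2.08 × 12.4 = 2628 J
Total: 6391 + 230600 + 42492 + 34137 + 2628 = 316248 J = 316 kJ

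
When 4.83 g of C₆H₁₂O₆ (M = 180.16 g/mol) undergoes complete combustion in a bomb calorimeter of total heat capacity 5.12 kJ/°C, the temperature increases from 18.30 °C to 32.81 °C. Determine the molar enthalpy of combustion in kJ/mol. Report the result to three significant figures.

ΔH = -2770 kJ/mol

ΔT = 32.81 − 18.30 = 14.51 °C
q_cal = C_cal × ΔT = 5.12 × 14.51 = 74.2912 kJ
n = 4.83 / 180.16 = 0.02681 mol
q_rxn = −q_cal = -74.2912 kJ
ΔH = -74.2912 / 0.02681 = -2771 kJ/mol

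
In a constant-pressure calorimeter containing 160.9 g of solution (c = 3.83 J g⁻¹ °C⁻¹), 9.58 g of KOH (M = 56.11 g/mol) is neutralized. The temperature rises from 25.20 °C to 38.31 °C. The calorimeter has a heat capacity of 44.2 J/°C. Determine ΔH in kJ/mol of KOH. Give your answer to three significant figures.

ΔH = -50.7 kJ/mol

|ΔT| = |38.31 − 25.20| = 13.11 °C
|q_surr| = (160.9 × 3.83 + 44.2) × 13.11 = 660.447 × 13.11 = 8658 J
n(KOH) = 9.58 / 56.11 = 0.1707 mol
Temperature rose, so q_rxn = −|q_surr| = -8.658 kJ
ΔH = q_rxn / n = -50.72 kJ/mol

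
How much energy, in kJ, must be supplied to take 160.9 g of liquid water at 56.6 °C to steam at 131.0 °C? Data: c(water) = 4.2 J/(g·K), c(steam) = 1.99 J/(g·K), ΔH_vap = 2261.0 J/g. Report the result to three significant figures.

q = 403 kJ

q1 (heat water 56.6→100.0 °C): 160.9 × 4.2 × 43.4 = 29329 J
q2 (vaporize at 100 °C): 160.9 × 2261.0 = 363795 J
q3 (heat steam 100.0→131.0 °C): 160.9 × 1.99 × 31.0 = 9926 J
Total: 29329 + 363795 + 9926 = 403050 J = 403 kJ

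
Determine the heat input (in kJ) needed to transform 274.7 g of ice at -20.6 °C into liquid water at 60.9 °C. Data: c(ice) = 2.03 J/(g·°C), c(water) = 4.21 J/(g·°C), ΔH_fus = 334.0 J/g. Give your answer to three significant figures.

q1 (heat ice -20.6→0.0 °C): 274.7 × 2.03 × 20.6 = 11487 J
q2 (melt at 0 °C): 274.7 × 334.0 = 91750 J
q3 (heat water 0.0→60.9 °C): 274.7 × 4.21 × 60.9 = 70430 J
Total: 11487 + 91750 + 70430 = 173667 J = 174 kJ

q = 174 kJ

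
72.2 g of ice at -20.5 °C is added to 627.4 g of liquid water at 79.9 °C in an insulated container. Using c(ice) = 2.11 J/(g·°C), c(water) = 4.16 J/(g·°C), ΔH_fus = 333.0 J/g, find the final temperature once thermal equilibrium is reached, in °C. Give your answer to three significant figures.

Heat to bring ice to 0 °C and melt it: q₁ = 72.2×2.11×20.5 + 72.2×333.0 = 27166 J
Heat the water can supply cooling to 0 °C: 627.4×4.16×79.9 = 208538 J > q₁, so all ice melts.
Energy balance: 627.4×4.16×(79.9 − T) = 27166 + 72.2×4.16×(T − 0)
2609.984(79.9 − T) = 27166 + 300.352 T
208538 − 27166 = 2910.336 T
T = 181372 / 2910.336 = 62.32 °C

T_f = 62.3 °C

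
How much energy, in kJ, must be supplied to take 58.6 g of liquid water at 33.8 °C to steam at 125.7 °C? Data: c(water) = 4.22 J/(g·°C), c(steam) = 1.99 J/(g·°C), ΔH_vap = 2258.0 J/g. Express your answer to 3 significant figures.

q = 152 kJ

q1 (heat water 33.8→100.0 °C): 58.6 × 4.22 × 66.2 = 16371 J
q2 (vaporize at 100 °C): 58.6 × 2258.0 = 132319 J
q3 (heat steam 100.0→125.7 °C): 58.6 × 1.99 × 25.7 = 2997 J
Total: 16371 + 132319 + 2997 = 151687 J = 152 kJ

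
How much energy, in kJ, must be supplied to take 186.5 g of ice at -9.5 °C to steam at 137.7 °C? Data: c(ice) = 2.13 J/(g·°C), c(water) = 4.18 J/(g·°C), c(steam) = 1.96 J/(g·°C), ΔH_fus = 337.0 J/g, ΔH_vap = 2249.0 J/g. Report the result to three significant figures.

q = 578 kJ

q1 (heat ice -9.5→0.0 °C): 186.5 × 2.13 × 9.5 = 3774 J
q2 (melt at 0 °C): 186.5 × 337.0 = 62851 J
q3 (heat water 0.0→100.0 °C): 186.5 × 4.18 × 100.0 = 77957 J
q4 (vaporize at 100 °C): 186.5 × 2249.0 = 419439 J
q5 (heat steam 100.0→137.7 °C): 186.5 × 1.96 × 37.7 = 13781 J
Total: 3774 + 62851 + 77957 + 419439 + 13781 = 577802 J = 578 kJ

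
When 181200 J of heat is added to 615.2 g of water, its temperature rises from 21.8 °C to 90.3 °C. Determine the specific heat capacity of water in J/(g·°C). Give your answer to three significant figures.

c = 4.30 J/(g·°C)

c = q / (m ΔT) = 181200 / (615.2 × 68.5)
c = 181200 / 42141.2 = 4.30 J/(g·°C)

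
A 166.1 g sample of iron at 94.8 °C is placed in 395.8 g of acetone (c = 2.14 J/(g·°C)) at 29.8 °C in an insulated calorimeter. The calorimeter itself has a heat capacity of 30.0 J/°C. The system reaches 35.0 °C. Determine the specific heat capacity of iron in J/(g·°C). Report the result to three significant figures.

c = 0.459 J/(g·°C)

q_gained = (395.8 × 2.14 + 30.0) × (35.0 − 29.8) = 4560 J
q_lost = 166.1 × c × (94.8 − 35.0) = 9932.78 c
Set equal: c = 4560 / 9932.78 = 0.459 J/(g·°C)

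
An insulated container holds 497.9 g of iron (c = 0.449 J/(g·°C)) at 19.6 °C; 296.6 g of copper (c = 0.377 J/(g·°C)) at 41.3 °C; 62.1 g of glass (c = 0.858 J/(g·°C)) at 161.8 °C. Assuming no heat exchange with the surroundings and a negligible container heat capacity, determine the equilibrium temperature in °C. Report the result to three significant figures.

Σ mᵢcᵢ(T − Tᵢ) = 0  ⇒  T = Σ mᵢcᵢTᵢ / Σ mᵢcᵢ
Σ mᵢcᵢ = 497.9×0.449 + 296.6×0.377 + 62.1×0.858 = 388.6571
Σ mᵢcᵢTᵢ = 223.5571×19.6 + 111.8182×41.3 + 53.2818×161.8 = 17621
T = 17621 / 388.6571 = 45.34 °C

T_f = 45.3 °C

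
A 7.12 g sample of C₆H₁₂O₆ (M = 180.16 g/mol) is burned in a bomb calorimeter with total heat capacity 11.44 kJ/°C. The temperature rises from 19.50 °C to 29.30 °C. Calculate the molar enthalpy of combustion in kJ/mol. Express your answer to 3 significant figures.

ΔH = -2840 kJ/mol

ΔT = 29.30 − 19.50 = 9.80 °C
q_cal = C_cal × ΔT = 11.44 × 9.80 = 112.112 kJ
n = 7.12 / 180.16 = 0.03952 mol
q_rxn = −q_cal = -112.112 kJ
ΔH = -112.112 / 0.03952 = -2837 kJ/mol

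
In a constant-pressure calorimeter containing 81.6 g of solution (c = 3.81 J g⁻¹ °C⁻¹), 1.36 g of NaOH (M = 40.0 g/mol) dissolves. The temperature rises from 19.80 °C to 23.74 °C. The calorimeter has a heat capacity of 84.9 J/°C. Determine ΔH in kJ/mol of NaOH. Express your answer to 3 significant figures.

|ΔT| = |23.74 − 19.80| = 3.94 °C
|q_surr| = (81.6 × 3.81 + 84.9) × 3.94 = 395.796 × 3.94 = 1559 J
n(NaOH) = 1.36 / 40.0 = 0.03400 mol
Temperature rose, so q_rxn = −|q_surr| = -1.559 kJ
ΔH = q_rxn / n = -45.85 kJ/mol

ΔH = -45.9 kJ/mol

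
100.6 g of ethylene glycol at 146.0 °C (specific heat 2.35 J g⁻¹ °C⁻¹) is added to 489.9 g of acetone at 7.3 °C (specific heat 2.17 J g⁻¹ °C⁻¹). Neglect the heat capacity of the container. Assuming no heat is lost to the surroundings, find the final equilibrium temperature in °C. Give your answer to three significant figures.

T_f = 32.5 °C

Heat lost by ethylene glycol = heat gained by acetone.
(100.6)(2.35)(146.0 − T) = (489.9)(2.17)(T − 7.3)
236.41 (146.0 − T) = 1063.083 (T − 7.3)
34516 − 236.41 T = 1063.083 T − 7760.5
42276.5 = 1299.493 T
T = 32.53 °C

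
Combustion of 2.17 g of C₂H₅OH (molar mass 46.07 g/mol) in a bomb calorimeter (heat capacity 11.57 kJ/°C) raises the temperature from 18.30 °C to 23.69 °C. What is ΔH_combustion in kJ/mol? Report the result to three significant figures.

ΔH = -1320 kJ/mol

ΔT = 23.69 − 18.30 = 5.39 °C
q_cal = C_cal × ΔT = 11.57 × 5.39 = 62.3623 kJ
n = 2.17 / 46.07 = 0.04710 mol
q_rxn = −q_cal = -62.3623 kJ
ΔH = -62.3623 / 0.04710 = -1324 kJ/mol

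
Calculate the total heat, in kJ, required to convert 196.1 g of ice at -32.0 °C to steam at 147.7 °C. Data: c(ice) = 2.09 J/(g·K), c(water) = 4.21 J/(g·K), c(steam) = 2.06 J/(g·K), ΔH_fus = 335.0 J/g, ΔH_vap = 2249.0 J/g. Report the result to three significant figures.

q = 622 kJ

q1 (heat ice -32.0→0.0 °C): 196.1 × 2.09 × 32.0 = 13115 J
q2 (melt at 0 °C): 196.1 × 335.0 = 65694 J
q3 (heat water 0.0→100.0 °C): 196.1 × 4.21 × 100.0 = 82558 J
q4 (vaporize at 100 °C): 196.1 × 2249.0 = 441029 J
q5 (heat steam 100.0→147.7 °C): 196.1 × 2.06 × 47.7 = 19269 J
Total: 13115 + 65694 + 82558 + 441029 + 19269 = 621665 J = 622 kJ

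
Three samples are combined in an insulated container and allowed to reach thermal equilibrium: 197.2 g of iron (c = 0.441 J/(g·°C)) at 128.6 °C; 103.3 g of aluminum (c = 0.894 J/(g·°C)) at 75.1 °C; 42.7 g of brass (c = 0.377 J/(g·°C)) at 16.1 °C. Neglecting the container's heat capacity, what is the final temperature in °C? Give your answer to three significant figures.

Σ mᵢcᵢ(T − Tᵢ) = 0  ⇒  T = Σ mᵢcᵢTᵢ / Σ mᵢcᵢ
Σ mᵢcᵢ = 197.2×0.441 + 103.3×0.894 + 42.7×0.377 = 195.4133
Σ mᵢcᵢTᵢ = 86.9652×128.6 + 92.3502×75.1 + 16.0979×16.1 = 18378
T = 18378 / 195.4133 = 94.047 °C

T_f = 94.0 °C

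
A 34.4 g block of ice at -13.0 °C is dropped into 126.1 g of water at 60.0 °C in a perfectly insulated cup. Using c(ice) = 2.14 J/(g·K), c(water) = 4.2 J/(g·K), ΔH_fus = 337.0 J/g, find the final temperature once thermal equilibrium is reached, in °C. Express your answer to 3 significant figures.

T_f = 28.5 °C

Heat to bring ice to 0 °C and melt it: q₁ = 34.4×2.14×13.0 + 34.4×337.0 = 12550 J
Heat the water can supply cooling to 0 °C: 126.1×4.2×60.0 = 31777.2 J > q₁, so all ice melts.
Energy balance: 126.1×4.2×(60.0 − T) = 12550 + 34.4×4.2×(T − 0)
529.62(60.0 − T) = 12550 + 144.48 T
31777.2 − 12550 = 674.10 T
T = 19227.2 / 674.10 = 28.52 °C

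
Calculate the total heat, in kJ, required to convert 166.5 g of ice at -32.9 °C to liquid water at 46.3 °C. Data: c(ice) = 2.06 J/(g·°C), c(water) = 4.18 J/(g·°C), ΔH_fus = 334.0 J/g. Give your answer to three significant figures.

q = 99.1 kJ

q1 (heat ice -32.9→0.0 °C): 166.5 × 2.06 × 32.9 = 11284 J
q2 (melt at 0 °C): 166.5 × 334.0 = 55611 J
q3 (heat water 0.0→46.3 °C): 166.5 × 4.18 × 46.3 = 32223 J
Total: 11284 + 55611 + 32223 = 99118 J = 99.1 kJ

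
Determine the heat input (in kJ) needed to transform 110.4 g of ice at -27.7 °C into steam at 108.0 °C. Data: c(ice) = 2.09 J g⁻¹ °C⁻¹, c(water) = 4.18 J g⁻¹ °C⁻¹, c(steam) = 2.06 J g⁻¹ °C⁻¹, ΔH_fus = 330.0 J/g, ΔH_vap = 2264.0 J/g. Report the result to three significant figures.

q = 341 kJ

q1 (heat ice -27.7→0.0 °C): 110.4 × 2.09 × 27.7 = 6391 J
q2 (melt at 0 °C): 110.4 × 330.0 = 36432 J
q3 (heat water 0.0→100.0 °C): 110.4 × 4.18 × 100.0 = 46147 J
q4 (vaporize at 100 °C): 110.4 × 2264.0 = 249946 J
q5 (heat steam 100.0→108.0 °C): 110.4 × 2.06 × 8.0 = 1819 J
Total: 6391 + 36432 + 46147 + 249946 + 1819 = 340735 J = 341 kJ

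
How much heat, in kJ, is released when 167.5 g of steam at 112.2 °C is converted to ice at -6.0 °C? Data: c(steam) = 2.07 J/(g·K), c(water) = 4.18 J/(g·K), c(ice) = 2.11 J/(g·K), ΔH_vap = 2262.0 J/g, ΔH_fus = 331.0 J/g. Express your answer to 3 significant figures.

q = 511 kJ

q1 (cool steam 112.2→100 °C): 167.5 × 2.07 × 12.2 = 4230 J
q2 (condense at 100 °C): 167.5 × 2262.0 = 378885 J
q3 (cool water 100→0 °C): 167.5 × 4.18 × 100.0 = 70015 J
q4 (freeze at 0 °C): 167.5 × 331.0 = 55443 J
q5 (cool ice 0→-6.0 °C): 167.5 × 2.11 × 6.0 = 2121 J
Total: 4230 + 378885 + 70015 + 55443 + 2121 = 510694 J = 511 kJ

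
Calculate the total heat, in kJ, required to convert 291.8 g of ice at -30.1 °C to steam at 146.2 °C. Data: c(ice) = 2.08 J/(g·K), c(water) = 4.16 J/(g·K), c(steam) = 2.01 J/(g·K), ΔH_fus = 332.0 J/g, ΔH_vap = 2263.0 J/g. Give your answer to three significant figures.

q = 924 kJ

q1 (heat ice -30.1→0.0 °C): 291.8 × 2.08 × 30.1 = 18269 J
q2 (melt at 0 °C): 291.8 × 332.0 = 96878 J
q3 (heat water 0.0→100.0 °C): 291.8 × 4.16 × 100.0 = 121389 J
q4 (vaporize at 100 °C): 291.8 × 2263.0 = 660343 J
q5 (heat steam 100.0→146.2 °C): 291.8 × 2.01 × 46.2 = 27097 J
Total: 18269 + 96878 + 121389 + 660343 + 27097 = 923976 J = 924 kJ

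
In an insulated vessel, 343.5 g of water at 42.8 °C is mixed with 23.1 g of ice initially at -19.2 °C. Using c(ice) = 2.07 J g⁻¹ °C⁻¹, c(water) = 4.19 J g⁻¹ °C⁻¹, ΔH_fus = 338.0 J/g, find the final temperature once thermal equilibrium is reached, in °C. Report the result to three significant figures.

T_f = 34.4 °C

Heat to bring ice to 0 °C and melt it: q₁ = 23.1×2.07×19.2 + 23.1×338.0 = 8725.9 J
Heat the water can supply cooling to 0 °C: 343.5×4.19×42.8 = 61600.5 J > q₁, so all ice melts.
Energy balance: 343.5×4.19×(42.8 − T) = 8725.9 + 23.1×4.19×(T − 0)
1439.265(42.8 − T) = 8725.9 + 96.789 T
61600.5 − 8725.9 = 1536.054 T
T = 52874.6 / 1536.054 = 34.42 °C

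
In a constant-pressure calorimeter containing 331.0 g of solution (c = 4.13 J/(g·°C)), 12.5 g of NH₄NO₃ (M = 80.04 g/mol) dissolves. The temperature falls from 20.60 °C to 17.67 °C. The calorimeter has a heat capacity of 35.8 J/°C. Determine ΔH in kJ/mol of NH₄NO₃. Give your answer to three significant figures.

ΔH = 26.3 kJ/mol

|ΔT| = |17.67 − 20.60| = 2.93 °C
|q_surr| = (331.0 × 4.13 + 35.8) × 2.93 = 1402.83 × 2.93 = 4110 J
n(NH₄NO₃) = 12.5 / 80.04 = 0.1562 mol
Temperature fell, so q_rxn = +|q_surr| = 4.110 kJ
ΔH = q_rxn / n = 26.31 kJ/mol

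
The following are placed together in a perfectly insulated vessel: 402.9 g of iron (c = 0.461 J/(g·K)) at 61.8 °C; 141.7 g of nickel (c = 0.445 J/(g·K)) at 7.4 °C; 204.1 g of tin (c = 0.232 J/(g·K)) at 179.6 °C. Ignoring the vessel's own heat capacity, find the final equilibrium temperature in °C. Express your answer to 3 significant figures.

T_f = 69.1 °C

Σ mᵢcᵢ(T − Tᵢ) = 0  ⇒  T = Σ mᵢcᵢTᵢ / Σ mᵢcᵢ
Σ mᵢcᵢ = 402.9×0.461 + 141.7×0.445 + 204.1×0.232 = 296.1446
Σ mᵢcᵢTᵢ = 185.7369×61.8 + 63.0565×7.4 + 47.3512×179.6 = 20449
T = 20449 / 296.1446 = 69.05 °C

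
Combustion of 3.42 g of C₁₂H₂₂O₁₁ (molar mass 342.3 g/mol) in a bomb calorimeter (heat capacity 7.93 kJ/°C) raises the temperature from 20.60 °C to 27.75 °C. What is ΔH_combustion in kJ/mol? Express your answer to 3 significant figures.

ΔH = -5670 kJ/mol

ΔT = 27.75 − 20.60 = 7.15 °C
q_cal = C_cal × ΔT = 7.93 × 7.15 = 56.6995 kJ
n = 3.42 / 342.3 = 0.0099912 mol
q_rxn = −q_cal = -56.6995 kJ
ΔH = -56.6995 / 0.0099912 = -5674.9 kJ/mol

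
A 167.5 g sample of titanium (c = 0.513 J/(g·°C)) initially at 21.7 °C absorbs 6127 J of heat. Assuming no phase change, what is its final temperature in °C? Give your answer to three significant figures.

T_f = 93.0 °C

ΔT = q / (m c) = 6127 / (167.5 × 0.513) = 71.30 °C
T_f = 21.7 + 71.30 = 93.00 °C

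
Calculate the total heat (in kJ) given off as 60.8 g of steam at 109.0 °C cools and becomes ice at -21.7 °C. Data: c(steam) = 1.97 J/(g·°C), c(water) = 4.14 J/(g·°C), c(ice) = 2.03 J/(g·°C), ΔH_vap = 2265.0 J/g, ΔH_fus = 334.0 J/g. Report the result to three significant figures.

q1 (cool steam 109.0→100 °C): 60.8 × 1.97 × 9.0 = 1078 J
q2 (condense at 100 °C): 60.8 × 2265.0 = 137712 J
q3 (cool water 100→0 °C): 60.8 × 4.14 × 100.0 = 25171 J
q4 (freeze at 0 °C): 60.8 × 334.0 = 20307 J
q5 (cool ice 0→-21.7 °C): 60.8 × 2.03 × 21.7 = 2678 J
Total: 1078 + 137712 + 25171 + 20307 + 2678 = 186946 J = 187 kJ

q = 187 kJ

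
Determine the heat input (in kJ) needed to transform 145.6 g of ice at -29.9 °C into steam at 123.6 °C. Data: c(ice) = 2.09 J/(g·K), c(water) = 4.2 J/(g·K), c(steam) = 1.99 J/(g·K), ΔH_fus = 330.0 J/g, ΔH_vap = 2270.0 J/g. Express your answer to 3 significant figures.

q = 456 kJ

q1 (heat ice -29.9→0.0 °C): 145.6 × 2.09 × 29.9 = 9099 J
q2 (melt at 0 °C): 145.6 × 330.0 = 48048 J
q3 (heat water 0.0→100.0 °C): 145.6 × 4.2 × 100.0 = 61152 J
q4 (vaporize at 100 °C): 145.6 × 2270.0 = 330512 J
q5 (heat steam 100.0→123.6 °C): 145.6 × 1.99 × 23.6 = 6838 J
Total: 9099 + 48048 + 61152 + 330512 + 6838 = 455649 J = 456 kJ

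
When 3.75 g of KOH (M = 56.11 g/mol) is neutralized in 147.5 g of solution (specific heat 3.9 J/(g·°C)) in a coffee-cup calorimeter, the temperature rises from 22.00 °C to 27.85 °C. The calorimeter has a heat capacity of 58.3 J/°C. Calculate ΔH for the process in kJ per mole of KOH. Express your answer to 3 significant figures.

ΔH = -55.5 kJ/mol

|ΔT| = |27.85 − 22.00| = 5.85 °C
|q_surr| = (147.5 × 3.9 + 58.3) × 5.85 = 633.55 × 5.85 = 3706 J
n(KOH) = 3.75 / 56.11 = 0.06683 mol
Temperature rose, so q_rxn = −|q_surr| = -3.706 kJ
ΔH = q_rxn / n = -55.45 kJ/mol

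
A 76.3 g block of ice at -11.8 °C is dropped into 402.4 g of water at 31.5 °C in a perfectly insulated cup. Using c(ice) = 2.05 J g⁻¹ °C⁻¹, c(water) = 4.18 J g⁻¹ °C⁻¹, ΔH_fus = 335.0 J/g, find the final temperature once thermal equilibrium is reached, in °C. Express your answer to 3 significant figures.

T_f = 12.8 °C

Heat to bring ice to 0 °C and melt it: q₁ = 76.3×2.05×11.8 + 76.3×335.0 = 27406 J
Heat the water can supply cooling to 0 °C: 402.4×4.18×31.5 = 52984.0 J > q₁, so all ice melts.
Energy balance: 402.4×4.18×(31.5 − T) = 27406 + 76.3×4.18×(T − 0)
1682.032(31.5 − T) = 27406 + 318.934 T
52984.0 − 27406 = 2000.966 T
T = 25578.0 / 2000.966 = 12.78 °C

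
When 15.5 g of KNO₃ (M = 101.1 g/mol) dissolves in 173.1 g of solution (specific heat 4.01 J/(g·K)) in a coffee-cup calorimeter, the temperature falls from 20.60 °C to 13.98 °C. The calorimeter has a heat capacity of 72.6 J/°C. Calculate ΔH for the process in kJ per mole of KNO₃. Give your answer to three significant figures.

|ΔT| = |13.98 − 20.60| = 6.62 °C
|q_surr| = (173.1 × 4.01 + 72.6) × 6.62 = 766.731 × 6.62 = 5076 J
n(KNO₃) = 15.5 / 101.1 = 0.1533 mol
Temperature fell, so q_rxn = +|q_surr| = 5.076 kJ
ΔH = q_rxn / n = 33.11 kJ/mol

ΔH = 33.1 kJ/mol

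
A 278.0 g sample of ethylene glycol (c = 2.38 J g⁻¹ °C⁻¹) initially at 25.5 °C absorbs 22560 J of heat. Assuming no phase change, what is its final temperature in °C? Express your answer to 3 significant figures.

T_f = 59.6 °C

ΔT = q / (m c) = 22560 / (278.0 × 2.38) = 34.10 °C
T_f = 25.5 + 34.10 = 59.60 °C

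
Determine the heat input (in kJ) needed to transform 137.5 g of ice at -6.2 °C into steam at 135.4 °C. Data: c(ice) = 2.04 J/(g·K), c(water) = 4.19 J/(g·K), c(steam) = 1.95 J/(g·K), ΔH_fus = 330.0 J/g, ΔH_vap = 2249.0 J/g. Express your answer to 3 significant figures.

q1 (heat ice -6.2→0.0 °C): 137.5 × 2.04 × 6.2 = 1739 J
q2 (melt at 0 °C): 137.5 × 330.0 = 45375 J
q3 (heat water 0.0→100.0 °C): 137.5 × 4.19 × 100.0 = 57613 J
q4 (vaporize at 100 °C): 137.5 × 2249.0 = 309238 J
q5 (heat steam 100.0→135.4 °C): 137.5 × 1.95 × 35.4 = 9492 J
Total: 1739 + 45375 + 57613 + 309238 + 9492 = 423457 J = 423 kJ

q = 423 kJ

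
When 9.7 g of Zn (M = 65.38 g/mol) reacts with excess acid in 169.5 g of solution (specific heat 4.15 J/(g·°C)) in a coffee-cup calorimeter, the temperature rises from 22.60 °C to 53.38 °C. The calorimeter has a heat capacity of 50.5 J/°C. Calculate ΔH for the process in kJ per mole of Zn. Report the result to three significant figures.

|ΔT| = |53.38 − 22.60| = 30.78 °C
|q_surr| = (169.5 × 4.15 + 50.5) × 30.78 = 753.925 × 30.78 = 23210 J
n(Zn) = 9.7 / 65.38 = 0.1484 mol
Temperature rose, so q_rxn = −|q_surr| = -23.21 kJ
ΔH = q_rxn / n = -156.4 kJ/mol

ΔH = -156 kJ/mol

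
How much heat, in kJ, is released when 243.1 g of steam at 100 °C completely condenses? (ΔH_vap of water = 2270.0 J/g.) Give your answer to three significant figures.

q = 552 kJ

q = m × ΔH_vap = 243.1 × 2270.0 = 551800 J = 552 kJ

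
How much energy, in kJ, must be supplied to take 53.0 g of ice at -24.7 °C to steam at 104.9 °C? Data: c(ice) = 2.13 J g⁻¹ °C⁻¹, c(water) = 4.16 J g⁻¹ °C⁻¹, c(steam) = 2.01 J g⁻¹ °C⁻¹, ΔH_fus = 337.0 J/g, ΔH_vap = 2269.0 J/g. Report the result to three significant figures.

q1 (heat ice -24.7→0.0 °C): 53.0 × 2.13 × 24.7 = 2788 J
q2 (melt at 0 °C): 53.0 × 337.0 = 17861 J
q3 (heat water 0.0→100.0 °C): 53.0 × 4.16 × 100.0 = 22048 J
q4 (vaporize at 100 °C): 53.0 × 2269.0 = 120257 J
q5 (heat steam 100.0→104.9 °C): 53.0 × 2.01 × 4.9 = 522 J
Total: 2788 + 17861 + 22048 + 120257 + 522 = 163476 J = 163 kJ

q = 163 kJ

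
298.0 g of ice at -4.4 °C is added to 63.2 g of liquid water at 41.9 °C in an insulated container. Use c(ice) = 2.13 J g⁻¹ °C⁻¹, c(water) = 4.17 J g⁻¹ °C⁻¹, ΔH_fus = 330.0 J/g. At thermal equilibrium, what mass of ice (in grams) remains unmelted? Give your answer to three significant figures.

Heat to warm all ice to 0 °C: 298.0×2.13×4.4 = 2792.9 J
Heat released by water cooling to 0 °C: 63.2×4.17×41.9 = 11042 J
11042 J < 2792.9 + 298.0×330.0 = 101132.9 J, so not all ice melts; final T = 0 °C.
Heat left for melting: 11042 − 2792.9 = 8249.1 J
Mass melted = 8249.1 / 330.0 = 25.00 g
Ice remaining = 298.0 − 25.00 = 273.00 g

m_ice remaining = 273 g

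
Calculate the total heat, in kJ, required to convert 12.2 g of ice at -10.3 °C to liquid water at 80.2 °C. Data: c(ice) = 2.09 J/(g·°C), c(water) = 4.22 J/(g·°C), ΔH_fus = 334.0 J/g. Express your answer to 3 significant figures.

q1 (heat ice -10.3→0.0 °C): 12.2 × 2.09 × 10.3 = 263 J
q2 (melt at 0 °C): 12.2 × 334.0 = 4075 J
q3 (heat water 0.0→80.2 °C): 12.2 × 4.22 × 80.2 = 4129 J
Total: 263 + 4075 + 4129 = 8467 J = 8.47 kJ

q = 8.47 kJ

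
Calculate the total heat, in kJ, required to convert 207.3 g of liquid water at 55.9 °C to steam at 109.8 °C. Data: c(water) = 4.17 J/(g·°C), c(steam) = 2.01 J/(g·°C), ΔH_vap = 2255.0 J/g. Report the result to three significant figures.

q1 (heat water 55.9→100.0 °C): 207.3 × 4.17 × 44.1 = 38122 J
q2 (vaporize at 100 °C): 207.3 × 2255.0 = 467462 J
q3 (heat steam 100.0→109.8 °C): 207.3 × 2.01 × 9.8 = 4083 J
Total: 38122 + 467462 + 4083 = 509667 J = 510 kJ

q = 510 kJ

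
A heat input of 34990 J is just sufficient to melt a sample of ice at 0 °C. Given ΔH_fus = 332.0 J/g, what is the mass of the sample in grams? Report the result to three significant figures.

m = q / ΔH_fus = 34990 J / 332.0 J/g = 105 g

m = 105 g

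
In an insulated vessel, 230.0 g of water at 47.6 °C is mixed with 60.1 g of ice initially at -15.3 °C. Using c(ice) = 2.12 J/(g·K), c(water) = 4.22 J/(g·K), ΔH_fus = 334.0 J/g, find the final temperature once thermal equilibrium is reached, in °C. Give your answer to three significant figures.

T_f = 19.7 °C

Heat to bring ice to 0 °C and melt it: q₁ = 60.1×2.12×15.3 + 60.1×334.0 = 22023 J
Heat the water can supply cooling to 0 °C: 230.0×4.22×47.6 = 46200.6 J > q₁, so all ice melts.
Energy balance: 230.0×4.22×(47.6 − T) = 22023 + 60.1×4.22×(T − 0)
970.6(47.6 − T) = 22023 + 253.622 T
46200.6 − 22023 = 1224.222 T
T = 24177.6 / 1224.222 = 19.749 °C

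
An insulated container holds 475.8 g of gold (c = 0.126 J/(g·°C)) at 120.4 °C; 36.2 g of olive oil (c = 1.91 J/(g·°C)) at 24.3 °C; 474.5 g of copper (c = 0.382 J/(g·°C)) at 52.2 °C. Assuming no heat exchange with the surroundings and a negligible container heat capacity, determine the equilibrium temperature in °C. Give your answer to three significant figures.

Σ mᵢcᵢ(T − Tᵢ) = 0  ⇒  T = Σ mᵢcᵢTᵢ / Σ mᵢcᵢ
Σ mᵢcᵢ = 475.8×0.126 + 36.2×1.91 + 474.5×0.382 = 310.3518
Σ mᵢcᵢTᵢ = 59.9508×120.4 + 69.142×24.3 + 181.259×52.2 = 18360
T = 18360 / 310.3518 = 59.16 °C

T_f = 59.2 °C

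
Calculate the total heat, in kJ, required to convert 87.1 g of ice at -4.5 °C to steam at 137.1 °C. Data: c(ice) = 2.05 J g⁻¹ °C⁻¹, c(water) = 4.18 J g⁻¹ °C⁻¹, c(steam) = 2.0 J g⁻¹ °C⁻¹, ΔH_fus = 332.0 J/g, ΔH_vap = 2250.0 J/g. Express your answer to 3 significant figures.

q = 269 kJ

q1 (heat ice -4.5→0.0 °C): 87.1 × 2.05 × 4.5 = 803 J
q2 (melt at 0 °C): 87.1 × 332.0 = 28917 J
q3 (heat water 0.0→100.0 °C): 87.1 × 4.18 × 100.0 = 36408 J
q4 (vaporize at 100 °C): 87.1 × 2250.0 = 195975 J
q5 (heat steam 100.0→137.1 °C): 87.1 × 2.0 × 37.1 = 6463 J
Total: 803 + 28917 + 36408 + 195975 + 6463 = 268566 J = 269 kJ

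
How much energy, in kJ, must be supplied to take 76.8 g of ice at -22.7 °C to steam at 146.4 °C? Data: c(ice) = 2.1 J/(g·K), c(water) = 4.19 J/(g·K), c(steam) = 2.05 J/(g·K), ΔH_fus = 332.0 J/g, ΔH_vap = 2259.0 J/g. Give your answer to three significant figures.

q = 242 kJ

q1 (heat ice -22.7→0.0 °C): 76.8 × 2.1 × 22.7 = 3661 J
q2 (melt at 0 °C): 76.8 × 332.0 = 25498 J
q3 (heat water 0.0→100.0 °C): 76.8 × 4.19 × 100.0 = 32179 J
q4 (vaporize at 100 °C): 76.8 × 2259.0 = 173491 J
q5 (heat steam 100.0→146.4 °C): 76.8 × 2.05 × 46.4 = 7305 J
Total: 3661 + 25498 + 32179 + 173491 + 7305 = 242134 J = 242 kJ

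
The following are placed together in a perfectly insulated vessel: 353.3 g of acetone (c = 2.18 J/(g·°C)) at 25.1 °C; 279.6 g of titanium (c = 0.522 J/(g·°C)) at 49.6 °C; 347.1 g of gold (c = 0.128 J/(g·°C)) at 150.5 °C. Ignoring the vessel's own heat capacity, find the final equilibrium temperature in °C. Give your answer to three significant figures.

T_f = 34.6 °C

Σ mᵢcᵢ(T − Tᵢ) = 0  ⇒  T = Σ mᵢcᵢTᵢ / Σ mᵢcᵢ
Σ mᵢcᵢ = 353.3×2.18 + 279.6×0.522 + 347.1×0.128 = 960.5740
Σ mᵢcᵢTᵢ = 770.194×25.1 + 145.9512×49.6 + 44.4288×150.5 = 33258
T = 33258 / 960.5740 = 34.62 °C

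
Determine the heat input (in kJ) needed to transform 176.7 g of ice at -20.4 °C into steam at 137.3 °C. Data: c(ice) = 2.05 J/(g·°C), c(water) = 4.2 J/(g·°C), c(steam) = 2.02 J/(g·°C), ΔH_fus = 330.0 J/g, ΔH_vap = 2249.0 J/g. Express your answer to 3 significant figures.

q1 (heat ice -20.4→0.0 °C): 176.7 × 2.05 × 20.4 = 7390 J
q2 (melt at 0 °C): 176.7 × 330.0 = 58311 J
q3 (heat water 0.0→100.0 °C): 176.7 × 4.2 × 100.0 = 74214 J
q4 (vaporize at 100 °C): 176.7 × 2249.0 = 397398 J
q5 (heat steam 100.0→137.3 °C): 176.7 × 2.02 × 37.3 = 13314 J
Total: 7390 + 58311 + 74214 + 397398 + 13314 = 550627 J = 551 kJ

q = 551 kJ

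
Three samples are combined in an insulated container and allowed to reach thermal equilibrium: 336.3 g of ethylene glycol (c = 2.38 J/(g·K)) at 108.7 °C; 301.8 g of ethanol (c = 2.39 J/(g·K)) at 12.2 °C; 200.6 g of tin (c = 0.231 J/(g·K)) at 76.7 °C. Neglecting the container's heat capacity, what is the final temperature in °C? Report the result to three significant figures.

Σ mᵢcᵢ(T − Tᵢ) = 0  ⇒  T = Σ mᵢcᵢTᵢ / Σ mᵢcᵢ
Σ mᵢcᵢ = 336.3×2.38 + 301.8×2.39 + 200.6×0.231 = 1568.0346
Σ mᵢcᵢTᵢ = 800.394×108.7 + 721.302×12.2 + 46.3386×76.7 = 99357
T = 99357 / 1568.0346 = 63.36 °C

T_f = 63.4 °C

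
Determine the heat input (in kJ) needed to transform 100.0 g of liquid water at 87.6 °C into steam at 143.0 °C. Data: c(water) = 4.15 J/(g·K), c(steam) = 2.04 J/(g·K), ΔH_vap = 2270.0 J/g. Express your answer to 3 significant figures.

q1 (heat water 87.6→100.0 °C): 100.0 × 4.15 × 12.4 = 5146 J
q2 (vaporize at 100 °C): 100.0 × 2270.0 = 227000 J
q3 (heat steam 100.0→143.0 °C): 100.0 × 2.04 × 43.0 = 8772 J
Total: 5146 + 227000 + 8772 = 240918 J = 241 kJ

q = 241 kJ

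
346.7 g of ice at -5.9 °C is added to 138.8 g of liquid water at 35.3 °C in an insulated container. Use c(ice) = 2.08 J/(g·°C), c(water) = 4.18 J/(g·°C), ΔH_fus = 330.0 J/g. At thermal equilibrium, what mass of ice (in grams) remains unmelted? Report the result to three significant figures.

Heat to warm all ice to 0 °C: 346.7×2.08×5.9 = 4254.7 J
Heat released by water cooling to 0 °C: 138.8×4.18×35.3 = 20480 J
20480 J < 4254.7 + 346.7×330.0 = 118665.7 J, so not all ice melts; final T = 0 °C.
Heat left for melting: 20480 − 4254.7 = 16225.3 J
Mass melted = 16225.3 / 330.0 = 49.17 g
Ice remaining = 346.7 − 49.17 = 297.53 g

m_ice remaining = 298 g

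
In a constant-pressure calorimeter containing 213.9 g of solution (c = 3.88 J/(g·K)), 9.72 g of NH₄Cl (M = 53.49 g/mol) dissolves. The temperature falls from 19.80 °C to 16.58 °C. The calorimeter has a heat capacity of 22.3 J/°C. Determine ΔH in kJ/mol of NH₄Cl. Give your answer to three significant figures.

|ΔT| = |16.58 − 19.80| = 3.22 °C
|q_surr| = (213.9 × 3.88 + 22.3) × 3.22 = 852.232 × 3.22 = 2744 J
n(NH₄Cl) = 9.72 / 53.49 = 0.1817 mol
Temperature fell, so q_rxn = +|q_surr| = 2.744 kJ
ΔH = q_rxn / n = 15.10 kJ/mol

ΔH = 15.1 kJ/mol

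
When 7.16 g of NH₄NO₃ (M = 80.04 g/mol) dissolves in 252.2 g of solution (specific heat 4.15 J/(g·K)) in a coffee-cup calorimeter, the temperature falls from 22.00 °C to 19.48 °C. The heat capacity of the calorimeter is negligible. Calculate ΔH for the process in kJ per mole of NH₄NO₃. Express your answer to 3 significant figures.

|ΔT| = |19.48 − 22.00| = 2.52 °C
|q_surr| = (252.2 × 4.15) × 2.52 = 1046.63 × 2.52 = 2638 J
n(NH₄NO₃) = 7.16 / 80.04 = 0.08946 mol
Temperature fell, so q_rxn = +|q_surr| = 2.638 kJ
ΔH = q_rxn / n = 29.49 kJ/mol

ΔH = 29.5 kJ/mol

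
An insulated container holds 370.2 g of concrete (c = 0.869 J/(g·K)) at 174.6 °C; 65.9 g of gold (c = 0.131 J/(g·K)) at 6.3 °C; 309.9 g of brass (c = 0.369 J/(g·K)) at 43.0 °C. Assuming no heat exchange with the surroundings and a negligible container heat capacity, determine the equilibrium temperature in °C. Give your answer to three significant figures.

Σ mᵢcᵢ(T − Tᵢ) = 0  ⇒  T = Σ mᵢcᵢTᵢ / Σ mᵢcᵢ
Σ mᵢcᵢ = 370.2×0.869 + 65.9×0.131 + 309.9×0.369 = 444.6898
Σ mᵢcᵢTᵢ = 321.7038×174.6 + 8.6329×6.3 + 114.3531×43.0 = 61141
T = 61141 / 444.6898 = 137.49 °C

T_f = 137 °C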